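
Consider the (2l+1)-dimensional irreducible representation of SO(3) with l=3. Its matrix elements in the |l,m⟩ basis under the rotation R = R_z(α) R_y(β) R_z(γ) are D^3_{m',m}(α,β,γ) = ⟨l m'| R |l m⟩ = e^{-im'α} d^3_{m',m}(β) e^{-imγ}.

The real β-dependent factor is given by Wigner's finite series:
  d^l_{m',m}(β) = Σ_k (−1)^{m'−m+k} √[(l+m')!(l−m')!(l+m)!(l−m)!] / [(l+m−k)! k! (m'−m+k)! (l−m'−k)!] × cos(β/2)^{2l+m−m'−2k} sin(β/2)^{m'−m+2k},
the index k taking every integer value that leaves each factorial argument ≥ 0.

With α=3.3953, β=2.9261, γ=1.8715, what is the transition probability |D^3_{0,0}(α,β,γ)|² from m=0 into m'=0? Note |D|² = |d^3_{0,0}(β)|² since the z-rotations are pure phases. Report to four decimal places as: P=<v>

D^3_{0,0}(3.3953,2.9261,1.8715) = e^{-i·0·3.3953}·d^3_{0,0}(2.9261)·e^{-i·0·1.8715}. Compute d first:
With c≡cos(β/2)=0.107538 and s≡sin(β/2)=0.994201, N=[6·6·6·6]^{1/2}=36.000000
k∈{0,1,2,3} keeps every argument non-negative
  k=0: (−1)^0·36.0000/(36)·0.1075^6·0.9942^0 = +0.000002
  k=1: (−1)^1·36.0000/(4)·0.1075^4·0.9942^2 = -0.001190
  k=2: (−1)^2·36.0000/(4)·0.1075^2·0.9942^4 = +0.101686
  k=3: (−1)^3·36.0000/(36)·0.1075^0·0.9942^6 = -0.965706
d^3_{0,0}(2.9261) = +0.000002 -0.001190 +0.101686 -0.965706 = -0.865208
|D^3_{0,0}|² = |d^3_{0,0}(β)|² = (-0.865208)² = 0.748585 (the z-rotation phases have unit modulus)

P=0.7486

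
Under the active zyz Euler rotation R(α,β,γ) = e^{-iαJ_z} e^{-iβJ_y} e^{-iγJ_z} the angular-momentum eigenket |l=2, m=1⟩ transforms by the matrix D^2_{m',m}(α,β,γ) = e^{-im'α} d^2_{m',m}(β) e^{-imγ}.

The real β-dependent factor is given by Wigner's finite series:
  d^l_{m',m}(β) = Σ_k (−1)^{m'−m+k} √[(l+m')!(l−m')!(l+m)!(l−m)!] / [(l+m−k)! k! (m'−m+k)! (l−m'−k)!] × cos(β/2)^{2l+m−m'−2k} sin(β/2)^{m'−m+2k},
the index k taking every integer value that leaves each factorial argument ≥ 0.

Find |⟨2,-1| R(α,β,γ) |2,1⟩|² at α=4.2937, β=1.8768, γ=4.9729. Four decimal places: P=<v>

P=0.0669

Split into d^2_{-1,1}(β=1.8768) × two z-phases.
With c≡cos(β/2)=0.591079 and s≡sin(β/2)=0.806613, N=[1·6·6·1]^{1/2}=6.000000
k: max(0,(1)−(-1))=2 … min(2+(1),2−(-1))=3
  k=2: (−1)^0·6.0000/(2)·0.5911^2·0.8066^2 = +0.681936
  k=3: (−1)^1·6.0000/(6)·0.5911^0·0.8066^4 = -0.423313
d^2_{-1,1}(1.8768) = +0.681936 -0.423313 = +0.258623
|D^2_{-1,1}|² = |d^2_{-1,1}(β)|² = (+0.258623)² = 0.066886 (the z-rotation phases have unit modulus)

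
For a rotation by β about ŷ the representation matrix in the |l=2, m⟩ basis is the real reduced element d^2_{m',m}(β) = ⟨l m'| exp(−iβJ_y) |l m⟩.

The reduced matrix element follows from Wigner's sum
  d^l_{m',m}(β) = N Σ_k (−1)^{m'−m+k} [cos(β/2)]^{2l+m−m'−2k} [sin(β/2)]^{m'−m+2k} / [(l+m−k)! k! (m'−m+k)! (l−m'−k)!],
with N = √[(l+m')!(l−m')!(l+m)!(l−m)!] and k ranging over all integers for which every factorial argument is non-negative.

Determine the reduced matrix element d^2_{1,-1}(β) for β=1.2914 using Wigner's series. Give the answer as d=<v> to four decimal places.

d^2_{1,-1}(β=1.2914) via Wigner's sum:
Half-angle: c=0.798679, s=0.601758. N=√(6·1·1·6)=6.000000
k∈{0,1} keeps every argument non-negative
  k=0: (−1)^2·6.0000/(2)·0.7987^2·0.6018^2 = +0.692961
  k=1: (−1)^3·6.0000/(6)·0.7987^0·0.6018^4 = -0.131125
d^2_{1,-1}(1.2914) = +0.692961 -0.131125 = +0.561836

d=0.5618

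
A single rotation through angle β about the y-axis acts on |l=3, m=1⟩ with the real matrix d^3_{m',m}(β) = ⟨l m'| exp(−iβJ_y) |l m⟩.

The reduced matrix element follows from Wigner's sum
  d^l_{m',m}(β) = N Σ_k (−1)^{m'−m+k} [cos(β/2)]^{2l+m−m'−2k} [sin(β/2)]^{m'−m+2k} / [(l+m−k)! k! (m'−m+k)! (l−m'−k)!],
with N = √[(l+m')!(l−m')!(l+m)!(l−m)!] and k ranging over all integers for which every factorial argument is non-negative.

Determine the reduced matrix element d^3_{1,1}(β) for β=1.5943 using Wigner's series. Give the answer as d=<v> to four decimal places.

d^3_{1,1}(β=1.5943) via Wigner's sum:
Half-angle: c=0.698748, s=0.715368. N=√(24·2·24·2)=48.000000
k∈{0,1,2} keeps every argument non-negative
  k=0: (−1)^0·48.0000/(48)·0.6987^6·0.7154^0 = +0.116392
  k=1: (−1)^1·48.0000/(6)·0.6987^4·0.7154^2 = -0.975959
  k=2: (−1)^2·48.0000/(8)·0.6987^2·0.7154^4 = +0.767202
d^3_{1,1}(1.5943) = +0.116392 -0.975959 +0.767202 = -0.092365

d=-0.0924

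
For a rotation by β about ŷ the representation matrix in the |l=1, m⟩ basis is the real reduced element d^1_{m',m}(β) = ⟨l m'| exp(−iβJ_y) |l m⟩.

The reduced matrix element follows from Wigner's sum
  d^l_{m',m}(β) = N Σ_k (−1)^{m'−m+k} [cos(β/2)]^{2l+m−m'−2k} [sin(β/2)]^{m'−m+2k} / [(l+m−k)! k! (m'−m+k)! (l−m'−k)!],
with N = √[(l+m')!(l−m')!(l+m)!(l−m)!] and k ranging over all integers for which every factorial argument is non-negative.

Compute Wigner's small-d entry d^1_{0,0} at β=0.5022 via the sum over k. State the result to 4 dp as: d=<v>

d^1_{0,0}(β=0.5022) via Wigner's sum:
c=cos(0.5022/2)=0.968640, s=sin(0.5022/2)=0.248470; N=√[1·1·1·1]=1.000000
The bounds max(0,m−m')=0 and min(l+m,l−m')=1 give 2 terms
  k=0: (−1)^0·1.0000/(1)·0.9686^2·0.2485^0 = +0.938263
  k=1: (−1)^1·1.0000/(1)·0.9686^0·0.2485^2 = -0.061737
d^1_{0,0}(0.5022) = +0.938263 -0.061737 = +0.876526

d=0.8765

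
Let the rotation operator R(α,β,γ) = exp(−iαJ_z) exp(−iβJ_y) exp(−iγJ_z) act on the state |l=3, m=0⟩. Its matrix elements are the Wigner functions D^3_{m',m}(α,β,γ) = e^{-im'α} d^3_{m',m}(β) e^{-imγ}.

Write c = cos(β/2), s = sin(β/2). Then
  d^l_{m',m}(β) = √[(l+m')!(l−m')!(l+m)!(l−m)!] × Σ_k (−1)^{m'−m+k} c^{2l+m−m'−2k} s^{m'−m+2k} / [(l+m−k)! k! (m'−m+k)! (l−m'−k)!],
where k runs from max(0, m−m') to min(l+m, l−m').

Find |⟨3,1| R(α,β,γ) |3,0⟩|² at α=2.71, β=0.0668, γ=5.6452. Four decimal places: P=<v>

P=0.0132

Split into d^3_{1,0}(β=0.0668) × two z-phases.
With c≡cos(β/2)=0.999442 and s≡sin(β/2)=0.033394, N=[24·2·6·6]^{1/2}=41.569219
The bounds max(0,m−m')=0 and min(l+m,l−m')=2 give 3 terms
  k=0: (−1)^1·41.5692/(12)·0.9994^5·0.0334^1 = -0.115357
  k=1: (−1)^2·41.5692/(4)·0.9994^3·0.0334^3 = +0.000386
  k=2: (−1)^3·41.5692/(12)·0.9994^1·0.0334^5 = -0.000000
d^3_{1,0}(0.0668) = -0.115357 +0.000386 -0.000000 = -0.114971
|D^3_{1,0}|² = |d^3_{1,0}(β)|² = (-0.114971)² = 0.013218 (the z-rotation phases have unit modulus)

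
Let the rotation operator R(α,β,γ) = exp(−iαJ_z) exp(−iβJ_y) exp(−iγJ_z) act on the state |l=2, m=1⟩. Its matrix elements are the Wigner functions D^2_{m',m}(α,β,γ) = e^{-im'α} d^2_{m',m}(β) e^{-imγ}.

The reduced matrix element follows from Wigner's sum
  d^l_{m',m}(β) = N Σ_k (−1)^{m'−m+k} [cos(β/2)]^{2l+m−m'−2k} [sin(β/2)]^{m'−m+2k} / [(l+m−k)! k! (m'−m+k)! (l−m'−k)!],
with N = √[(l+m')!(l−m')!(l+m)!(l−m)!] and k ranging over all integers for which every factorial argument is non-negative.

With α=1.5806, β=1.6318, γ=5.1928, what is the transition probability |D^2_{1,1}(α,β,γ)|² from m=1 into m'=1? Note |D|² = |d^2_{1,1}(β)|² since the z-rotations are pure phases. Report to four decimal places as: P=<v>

P=0.2775

Split into d^2_{1,1}(β=1.6318) × two z-phases.
c=cos(1.6318/2)=0.685213, s=sin(1.6318/2)=0.728343; N=√[6·1·6·1]=6.000000
Admissible k: 0..1 (factorial args all ≥0)
  k=0: (−1)^0·6.0000/(6)·0.6852^4·0.7283^0 = +0.220446
  k=1: (−1)^1·6.0000/(2)·0.6852^2·0.7283^2 = -0.747212
d^2_{1,1}(1.6318) = +0.220446 -0.747212 = -0.526766
|D^2_{1,1}|² = |d^2_{1,1}(β)|² = (-0.526766)² = 0.277483 (the z-rotation phases have unit modulus)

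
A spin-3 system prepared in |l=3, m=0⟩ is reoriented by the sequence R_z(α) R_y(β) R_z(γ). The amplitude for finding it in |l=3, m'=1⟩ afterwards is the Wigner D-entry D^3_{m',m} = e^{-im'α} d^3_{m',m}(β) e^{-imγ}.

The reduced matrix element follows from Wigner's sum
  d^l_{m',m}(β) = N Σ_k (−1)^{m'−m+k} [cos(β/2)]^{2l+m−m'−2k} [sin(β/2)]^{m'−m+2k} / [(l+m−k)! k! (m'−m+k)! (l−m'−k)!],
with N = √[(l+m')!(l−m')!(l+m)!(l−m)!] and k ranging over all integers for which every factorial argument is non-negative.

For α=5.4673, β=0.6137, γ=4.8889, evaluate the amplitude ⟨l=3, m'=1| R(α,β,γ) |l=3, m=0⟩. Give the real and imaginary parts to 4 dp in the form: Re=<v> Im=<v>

Re=-0.4001 Im=-0.4253

D^3_{1,0}(5.4673,0.6137,4.8889) = e^{-i·1·5.4673}·d^3_{1,0}(0.6137)·e^{-i·0·4.8889}. Compute d first:
With c≡cos(β/2)=0.953290 and s≡sin(β/2)=0.302057, N=[24·2·6·6]^{1/2}=41.569219
k: max(0,(0)−(1))=0 … min(3+(0),3−(1))=2
  k=0: (−1)^1·41.5692/(12)·0.9533^5·0.3021^1 = -0.823767
  k=1: (−1)^2·41.5692/(4)·0.9533^3·0.3021^3 = +0.248116
  k=2: (−1)^3·41.5692/(12)·0.9533^1·0.3021^5 = -0.008304
d^3_{1,0}(0.6137) = -0.823767 +0.248116 -0.008304 = -0.583955
Phases: e^{-i·(1)·5.4673}=+0.685224+0.728333i, e^{-i·(0)·4.8889}=+1.000000+0.000000i ⇒ D=-0.400140-0.425313i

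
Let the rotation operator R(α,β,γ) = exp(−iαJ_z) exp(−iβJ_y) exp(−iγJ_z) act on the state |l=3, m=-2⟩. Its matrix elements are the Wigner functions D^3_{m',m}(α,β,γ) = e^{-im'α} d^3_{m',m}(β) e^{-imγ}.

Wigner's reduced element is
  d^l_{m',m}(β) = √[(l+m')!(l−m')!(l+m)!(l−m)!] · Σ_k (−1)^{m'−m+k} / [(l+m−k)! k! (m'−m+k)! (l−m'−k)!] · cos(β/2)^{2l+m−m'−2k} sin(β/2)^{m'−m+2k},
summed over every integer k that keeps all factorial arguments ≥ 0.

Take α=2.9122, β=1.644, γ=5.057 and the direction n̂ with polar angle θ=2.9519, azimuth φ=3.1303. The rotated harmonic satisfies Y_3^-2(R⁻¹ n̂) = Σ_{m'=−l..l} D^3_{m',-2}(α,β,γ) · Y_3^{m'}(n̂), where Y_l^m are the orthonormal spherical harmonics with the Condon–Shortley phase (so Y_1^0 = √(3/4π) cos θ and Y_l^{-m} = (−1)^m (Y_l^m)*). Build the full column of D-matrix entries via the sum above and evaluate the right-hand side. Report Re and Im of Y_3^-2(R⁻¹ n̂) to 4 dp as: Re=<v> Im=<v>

Need the full column D^3_{m',-2} for m'=−3..3 at α=2.9122, β=1.644, γ=5.057.
cos(β/2)=0.680758, sin(β/2)=0.732509
d^3_{-3,-2}: single k=1 term ⇒ +0.262332;  D = +0.262332+0.000274i
d^3_{-2,-2}: k∈[0..1] ⇒ +0.099530 -0.576190 = -0.476660;  D = +0.464060+0.108870i
d^3_{-1,-2}: k∈[0..1] ⇒ -0.338669 +0.784235 = +0.445566;  D = +0.399284+0.197740i
d^3_{0,-2}: k∈[0..1] ⇒ +0.631184 -0.730797 = -0.099613;  D = +0.076875+0.063348i
d^3_{1,-2}: k∈[0..1] ⇒ -0.784235 +0.454001 = -0.330234;  D = -0.200426-0.262457i
d^3_{2,-2}: k∈[0..1] ⇒ +0.667124 -0.154482 = +0.512642;  D = -0.210340-0.467503i
d^3_{3,-2}: single k=0 term ⇒ -0.351668;  D = -0.067588-0.345112i
Y_3^{m'}(θ=2.9519,φ=3.1303) and Σ D·Y over m':
  (+0.2623+0.0003i)·(-0.0028-0.0001i)  (+0.4641+0.1089i)·(-0.0357-0.0008i)  (+0.3993+0.1977i)·(-0.2329-0.0026i)  (+0.0769+0.0633i)·(-0.6678+0.0000i)  (-0.2004-0.2625i)·(+0.2329-0.0026i)  (-0.2103-0.4675i)·(-0.0357+0.0008i)  (-0.0676-0.3451i)·(+0.0028-0.0001i)
Y_3^-2(R⁻¹ n̂) = -0.200725-0.138743i

Re=-0.2007 Im=-0.1387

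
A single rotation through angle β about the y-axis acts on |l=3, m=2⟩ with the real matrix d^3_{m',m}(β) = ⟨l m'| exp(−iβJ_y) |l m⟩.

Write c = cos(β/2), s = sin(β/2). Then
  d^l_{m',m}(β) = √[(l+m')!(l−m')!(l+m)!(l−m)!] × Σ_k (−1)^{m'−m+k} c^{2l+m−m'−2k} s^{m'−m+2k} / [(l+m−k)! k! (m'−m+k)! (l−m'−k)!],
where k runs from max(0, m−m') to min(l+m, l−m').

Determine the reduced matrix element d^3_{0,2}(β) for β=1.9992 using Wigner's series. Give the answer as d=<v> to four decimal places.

d=-0.4707

d^3_{0,2}(β=1.9992) via Wigner's sum:
c=cos(1.9992/2)=0.540639, s=sin(1.9992/2)=0.841255; N=√[6·6·120·1]=65.726707
The bounds max(0,m−m')=2 and min(l+m,l−m')=3 give 2 terms
  k=2: (−1)^0·65.7267/(12)·0.5406^4·0.8413^2 = +0.331165
  k=3: (−1)^1·65.7267/(12)·0.5406^2·0.8413^4 = -0.801836
d^3_{0,2}(1.9992) = +0.331165 -0.801836 = -0.470670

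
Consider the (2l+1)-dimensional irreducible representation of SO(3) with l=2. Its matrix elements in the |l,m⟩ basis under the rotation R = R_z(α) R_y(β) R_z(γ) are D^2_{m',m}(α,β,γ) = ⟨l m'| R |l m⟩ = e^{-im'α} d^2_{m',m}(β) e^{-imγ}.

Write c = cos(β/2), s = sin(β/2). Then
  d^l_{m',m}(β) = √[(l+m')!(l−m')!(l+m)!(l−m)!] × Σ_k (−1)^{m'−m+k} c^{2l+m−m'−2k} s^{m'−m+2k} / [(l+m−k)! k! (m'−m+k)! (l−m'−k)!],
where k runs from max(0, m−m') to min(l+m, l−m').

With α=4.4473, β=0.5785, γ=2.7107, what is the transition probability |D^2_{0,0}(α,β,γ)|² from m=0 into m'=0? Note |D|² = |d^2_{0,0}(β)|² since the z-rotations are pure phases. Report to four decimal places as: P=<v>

Split into d^2_{0,0}(β=0.5785) × two z-phases.
With c≡cos(β/2)=0.958458 and s≡sin(β/2)=0.285233, N=[2·2·2·2]^{1/2}=4.000000
Admissible k: 0..2 (factorial args all ≥0)
  k=0: (−1)^0·4.0000/(4)·0.9585^4·0.2852^0 = +0.843903
  k=1: (−1)^1·4.0000/(1)·0.9585^2·0.2852^2 = -0.298956
  k=2: (−1)^2·4.0000/(4)·0.9585^0·0.2852^4 = +0.006619
d^2_{0,0}(0.5785) = +0.843903 -0.298956 +0.006619 = +0.551566
|D^2_{0,0}|² = |d^2_{0,0}(β)|² = (+0.551566)² = 0.304225 (the z-rotation phases have unit modulus)

P=0.3042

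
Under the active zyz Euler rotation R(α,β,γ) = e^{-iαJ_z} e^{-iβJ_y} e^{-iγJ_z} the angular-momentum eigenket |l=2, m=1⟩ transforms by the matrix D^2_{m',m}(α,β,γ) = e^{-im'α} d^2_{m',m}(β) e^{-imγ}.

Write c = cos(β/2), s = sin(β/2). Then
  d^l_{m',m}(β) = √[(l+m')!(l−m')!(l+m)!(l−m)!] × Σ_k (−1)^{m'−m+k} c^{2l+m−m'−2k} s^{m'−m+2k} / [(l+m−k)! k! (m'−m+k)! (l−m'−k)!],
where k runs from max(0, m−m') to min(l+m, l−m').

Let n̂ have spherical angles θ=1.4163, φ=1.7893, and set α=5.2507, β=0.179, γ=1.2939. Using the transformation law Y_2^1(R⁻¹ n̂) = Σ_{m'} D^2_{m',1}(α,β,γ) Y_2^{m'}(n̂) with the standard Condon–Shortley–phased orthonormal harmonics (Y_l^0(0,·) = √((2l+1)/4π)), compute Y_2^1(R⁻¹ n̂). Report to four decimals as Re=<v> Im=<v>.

Re=0.0005 Im=0.0120

Need the full column D^2_{m',1} for m'=−2..2 at α=5.2507, β=0.179, γ=1.2939.
cos(β/2)=0.995998, sin(β/2)=0.089381
d^2_{-2,1}: single k=3 term ⇒ +0.001422;  D = -0.001389+0.000307i
d^2_{-1,1}: k∈[2..3] ⇒ +0.023775 -0.000064 = +0.023711;  D = -0.016259-0.017259i
d^2_{0,1}: k∈[1..2] ⇒ +0.216318 -0.001742 = +0.214576;  D = +0.058659-0.206403i
d^2_{1,1}: k∈[0..1] ⇒ +0.984086 -0.023775 = +0.960311;  D = +0.927685-0.248190i
d^2_{2,1}: single k=0 term ⇒ -0.176623;  D = -0.126668-0.123089i
Y_2^{m'}(θ=1.4163,φ=1.7893) and Σ D·Y over m':
  (-0.0014+0.0003i)·(-0.3417+0.1596i)  (-0.0163-0.0173i)·(-0.0255-0.1147i)  (+0.0587-0.2064i)·(-0.2930+0.0000i)  (+0.9277-0.2482i)·(+0.0255-0.1147i)  (-0.1267-0.1231i)·(-0.3417-0.1596i)
Y_2^1(R⁻¹ n̂) = +0.000469+0.012027i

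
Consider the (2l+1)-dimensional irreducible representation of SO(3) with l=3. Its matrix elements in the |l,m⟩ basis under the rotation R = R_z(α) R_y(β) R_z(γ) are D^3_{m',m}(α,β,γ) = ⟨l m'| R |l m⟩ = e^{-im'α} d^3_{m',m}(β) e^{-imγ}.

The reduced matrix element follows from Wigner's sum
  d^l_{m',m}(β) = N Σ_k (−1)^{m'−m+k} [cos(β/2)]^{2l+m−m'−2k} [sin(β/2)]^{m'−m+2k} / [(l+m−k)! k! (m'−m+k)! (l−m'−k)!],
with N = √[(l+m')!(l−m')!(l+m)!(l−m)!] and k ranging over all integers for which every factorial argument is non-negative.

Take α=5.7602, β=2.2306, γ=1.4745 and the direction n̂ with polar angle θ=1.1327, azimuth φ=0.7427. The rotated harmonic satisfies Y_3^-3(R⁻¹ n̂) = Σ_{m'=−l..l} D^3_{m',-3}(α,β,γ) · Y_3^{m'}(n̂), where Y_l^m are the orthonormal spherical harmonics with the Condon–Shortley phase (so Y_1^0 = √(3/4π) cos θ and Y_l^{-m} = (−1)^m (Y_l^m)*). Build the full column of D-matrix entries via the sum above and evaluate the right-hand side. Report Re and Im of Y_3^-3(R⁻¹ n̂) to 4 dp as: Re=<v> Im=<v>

Need the full column D^3_{m',-3} for m'=−3..3 at α=5.7602, β=2.2306, γ=1.4745.
cos(β/2)=0.439908, sin(β/2)=0.898043
d^3_{-3,-3}: single k=0 term ⇒ +0.007247;  D = -0.006951+0.002052i
d^3_{-2,-3}: single k=0 term ⇒ -0.036240;  D = +0.035236+0.008471i
d^3_{-1,-3}: single k=0 term ⇒ +0.116974;  D = -0.084873-0.080494i
d^3_{0,-3}: single k=0 term ⇒ -0.275735;  D = +0.078553+0.264309i
d^3_{1,-3}: single k=0 term ⇒ +0.487481;  D = +0.113078-0.474185i
d^3_{2,-3}: single k=0 term ⇒ -0.629394;  D = -0.432270+0.457471i
d^3_{3,-3}: single k=0 term ⇒ +0.524544;  D = +0.502532-0.150361i
Y_3^{m'}(θ=1.1327,φ=0.7427) and Σ D·Y over m':
  (-0.0070+0.0021i)·(-0.1893-0.2453i)  (+0.0352+0.0085i)·(+0.0303-0.3542i)  (-0.0849-0.0805i)·(-0.0216+0.0198i)  (+0.0786+0.2643i)·(-0.3325+0.0000i)  (+0.1131-0.4742i)·(+0.0216+0.0198i)  (-0.4323+0.4575i)·(+0.0303+0.3542i)  (+0.5025-0.1504i)·(+0.1893-0.2453i)
Y_3^-3(R⁻¹ n̂) = -0.121859-0.397701i

Re=-0.1219 Im=-0.3977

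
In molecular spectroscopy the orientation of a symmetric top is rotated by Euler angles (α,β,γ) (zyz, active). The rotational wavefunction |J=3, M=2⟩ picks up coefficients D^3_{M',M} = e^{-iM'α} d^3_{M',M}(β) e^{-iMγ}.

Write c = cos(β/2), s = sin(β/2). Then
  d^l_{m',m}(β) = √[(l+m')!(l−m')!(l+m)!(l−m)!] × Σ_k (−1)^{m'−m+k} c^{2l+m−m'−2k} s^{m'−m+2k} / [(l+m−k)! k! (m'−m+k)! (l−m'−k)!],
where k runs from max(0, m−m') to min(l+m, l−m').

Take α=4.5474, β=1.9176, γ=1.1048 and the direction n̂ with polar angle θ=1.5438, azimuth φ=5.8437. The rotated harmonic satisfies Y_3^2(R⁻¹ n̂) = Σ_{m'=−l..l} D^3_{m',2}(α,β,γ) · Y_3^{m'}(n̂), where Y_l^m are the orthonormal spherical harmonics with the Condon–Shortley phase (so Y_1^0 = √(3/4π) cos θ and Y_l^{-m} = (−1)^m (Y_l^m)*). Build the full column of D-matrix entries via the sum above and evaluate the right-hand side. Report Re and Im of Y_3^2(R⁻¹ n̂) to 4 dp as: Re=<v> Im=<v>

Re=0.0910 Im=0.2177

Need the full column D^3_{m',2} for m'=−3..3 at α=4.5474, β=1.9176, γ=1.1048.
cos(β/2)=0.574503, sin(β/2)=0.818503
d^3_{-3,2}: single k=5 term ⇒ +0.516974;  D = +0.218807-0.468386i
d^3_{-2,2}: k∈[4..5] ⇒ +0.740687 -0.300691 = +0.439995;  D = +0.362643+0.249171i
d^3_{-1,2}: k∈[3..4] ⇒ +0.657607 -0.667410 = -0.009803;  D = +0.006803-0.007058i
d^3_{0,2}: k∈[2..3] ⇒ +0.399732 -0.811382 = -0.411650;  D = +0.245440+0.330476i
d^3_{1,2}: k∈[1..2] ⇒ +0.161987 -0.657607 = -0.495620;  D = -0.441020+0.226144i
d^3_{2,2}: k∈[0..1] ⇒ +0.035954 -0.364904 = -0.328949;  D = -0.099981-0.313387i
d^3_{3,2}: single k=0 term ⇒ -0.125475;  D = +0.124179-0.017986i
Y_3^{m'}(θ=1.5438,φ=5.8437) and Σ D·Y over m':
  (+0.2188-0.4684i)·(+0.1041+0.4036i)  (+0.3626+0.2492i)·(+0.0176+0.0212i)  (+0.0068-0.0071i)·(-0.2913-0.1370i)  (+0.2454+0.3305i)·(-0.0302+0.0000i)  (-0.4410+0.2261i)·(+0.2913-0.1370i)  (-0.1000-0.3134i)·(+0.0176-0.0212i)  (+0.1242-0.0180i)·(-0.1041+0.4036i)
Y_3^2(R⁻¹ n̂) = +0.090955+0.217668i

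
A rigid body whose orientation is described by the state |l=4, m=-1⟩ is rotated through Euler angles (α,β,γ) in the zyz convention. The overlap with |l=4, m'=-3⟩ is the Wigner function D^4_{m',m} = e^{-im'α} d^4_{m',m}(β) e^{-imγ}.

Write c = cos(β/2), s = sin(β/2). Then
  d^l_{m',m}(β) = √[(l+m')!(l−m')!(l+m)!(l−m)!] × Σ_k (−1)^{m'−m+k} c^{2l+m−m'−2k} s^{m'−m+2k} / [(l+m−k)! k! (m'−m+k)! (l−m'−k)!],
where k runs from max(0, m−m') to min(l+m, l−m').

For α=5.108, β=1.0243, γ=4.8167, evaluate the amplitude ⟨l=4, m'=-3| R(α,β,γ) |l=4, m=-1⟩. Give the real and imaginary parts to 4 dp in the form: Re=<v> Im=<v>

Re=0.1092 Im=0.3804

D^4_{-3,-1}(5.108,1.0243,4.8167) = e^{-i·-3·5.108}·d^4_{-3,-1}(1.0243)·e^{-i·-1·4.8167}. Compute d first:
With c≡cos(β/2)=0.871693 and s≡sin(β/2)=0.490053, N=[1·5040·6·120]^{1/2}=1904.940944
k: max(0,(-1)−(-3))=2 … min(4+(-1),4−(-3))=3
  k=2: (−1)^0·1904.9409/(240)·0.8717^6·0.4901^2 = +0.836251
  k=3: (−1)^1·1904.9409/(144)·0.8717^4·0.4901^4 = -0.440498
d^4_{-3,-1}(1.0243) = +0.836251 -0.440498 = +0.395753
D = (-0.927187+0.374598i)·(+0.395753)·(+0.104122-0.994565i) = +0.109236+0.380379i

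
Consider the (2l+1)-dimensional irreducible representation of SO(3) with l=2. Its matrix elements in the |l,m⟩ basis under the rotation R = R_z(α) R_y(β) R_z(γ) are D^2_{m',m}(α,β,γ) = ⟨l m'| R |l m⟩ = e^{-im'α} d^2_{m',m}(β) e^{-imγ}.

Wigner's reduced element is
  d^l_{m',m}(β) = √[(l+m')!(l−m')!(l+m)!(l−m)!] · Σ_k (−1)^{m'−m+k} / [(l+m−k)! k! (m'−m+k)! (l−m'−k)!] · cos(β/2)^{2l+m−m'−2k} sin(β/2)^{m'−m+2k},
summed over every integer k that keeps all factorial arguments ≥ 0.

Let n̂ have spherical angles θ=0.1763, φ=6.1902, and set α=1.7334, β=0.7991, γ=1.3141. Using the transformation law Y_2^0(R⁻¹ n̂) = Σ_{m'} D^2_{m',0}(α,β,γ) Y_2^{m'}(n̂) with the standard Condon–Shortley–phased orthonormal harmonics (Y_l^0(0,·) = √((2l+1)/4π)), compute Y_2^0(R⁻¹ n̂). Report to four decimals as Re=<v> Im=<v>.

Re=0.0902 Im=0.0000

Need the full column D^2_{m',0} for m'=−2..2 at α=1.7334, β=0.7991, γ=1.3141.
cos(β/2)=0.921236, sin(β/2)=0.389004
d^2_{-2,0}: single k=2 term ⇒ +0.314576;  D = -0.298087-0.100509i
d^2_{-1,0}: k∈[1..2] ⇒ +0.744976 -0.132834 = +0.612143;  D = -0.099099+0.604068i
d^2_{0,0}: k∈[0..2] ⇒ +0.720251 -0.513700 +0.022899 = +0.229450;  D = +0.229450+0.000000i
d^2_{1,0}: k∈[0..1] ⇒ -0.744976 +0.132834 = -0.612143;  D = +0.099099+0.604068i
d^2_{2,0}: single k=0 term ⇒ +0.314576;  D = -0.298087+0.100509i
Y_2^{m'}(θ=0.1763,φ=6.1902) and Σ D·Y over m':
  (-0.2981-0.1005i)·(+0.0117+0.0022i)  (-0.0991+0.6041i)·(+0.1328+0.0124i)  (+0.2294+0.0000i)·(+0.6017+0.0000i)  (+0.0991+0.6041i)·(-0.1328+0.0124i)  (-0.2981+0.1005i)·(+0.0117-0.0022i)
Y_2^0(R⁻¹ n̂) = +0.090246-0.000000i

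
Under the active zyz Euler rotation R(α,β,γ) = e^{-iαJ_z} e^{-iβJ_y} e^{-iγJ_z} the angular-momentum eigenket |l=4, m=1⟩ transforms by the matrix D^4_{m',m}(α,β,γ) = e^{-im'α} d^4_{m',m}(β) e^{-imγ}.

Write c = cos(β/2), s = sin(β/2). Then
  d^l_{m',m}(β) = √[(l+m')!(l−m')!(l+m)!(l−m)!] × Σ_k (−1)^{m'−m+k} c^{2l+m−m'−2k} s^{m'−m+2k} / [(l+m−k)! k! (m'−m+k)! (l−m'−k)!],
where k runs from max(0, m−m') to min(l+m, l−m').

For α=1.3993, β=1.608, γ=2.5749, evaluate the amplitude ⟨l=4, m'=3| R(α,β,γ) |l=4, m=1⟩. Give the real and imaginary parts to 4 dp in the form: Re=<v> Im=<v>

First d^4_{3,1}(β=1.608), then the phase factors e^{-i(3)α} and e^{-i(1)γ}:
With c≡cos(β/2)=0.693832 and s≡sin(β/2)=0.720137, N=[5040·1·120·6]^{1/2}=1904.940944
Admissible k: 0..1 (factorial args all ≥0)
  k=0: (−1)^2·1904.9409/(240)·0.6938^6·0.7201^2 = +0.459225
  k=1: (−1)^3·1904.9409/(144)·0.6938^4·0.7201^4 = -0.824511
d^4_{3,1}(1.608) = +0.459225 -0.824511 = -0.365286
Attach z-rotation phases: D = e^{-i(3)(1.3993)}·(-0.365286)·e^{-i(1)(2.5749)} = -0.322370+0.171789i

Re=-0.3224 Im=0.1718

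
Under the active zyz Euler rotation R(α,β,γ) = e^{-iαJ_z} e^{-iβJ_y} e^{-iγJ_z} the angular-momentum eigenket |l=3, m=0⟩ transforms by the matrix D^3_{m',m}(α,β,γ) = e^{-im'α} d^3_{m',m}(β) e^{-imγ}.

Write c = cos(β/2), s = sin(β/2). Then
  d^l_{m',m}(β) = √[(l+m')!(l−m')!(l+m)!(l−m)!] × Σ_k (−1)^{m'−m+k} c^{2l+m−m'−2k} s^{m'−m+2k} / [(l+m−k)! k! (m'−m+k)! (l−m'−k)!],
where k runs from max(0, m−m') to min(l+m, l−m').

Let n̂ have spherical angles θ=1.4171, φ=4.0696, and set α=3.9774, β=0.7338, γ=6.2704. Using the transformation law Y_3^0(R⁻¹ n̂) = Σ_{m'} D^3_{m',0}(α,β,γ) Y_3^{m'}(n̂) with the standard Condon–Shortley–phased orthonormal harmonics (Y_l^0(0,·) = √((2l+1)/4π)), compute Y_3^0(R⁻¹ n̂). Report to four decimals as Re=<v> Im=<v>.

Need the full column D^3_{m',0} for m'=−3..3 at α=3.9774, β=0.7338, γ=6.2704.
cos(β/2)=0.933444, sin(β/2)=0.358723
d^3_{-3,0}: single k=3 term ⇒ +0.167903;  D = +0.135257-0.099484i
d^3_{-2,0}: k∈[2..3] ⇒ +0.535098 -0.079027 = +0.456071;  D = -0.045902+0.453755i
d^3_{-1,0}: k∈[1..3] ⇒ +0.880626 -0.390172 +0.019208 = +0.509662;  D = -0.341769-0.378087i
d^3_{0,0}: k∈[0..3] ⇒ +0.661499 -0.879255 +0.129855 -0.002131 = -0.090032;  D = -0.090032+0.000000i
d^3_{1,0}: k∈[0..2] ⇒ -0.880626 +0.390172 -0.019208 = -0.509662;  D = +0.341769-0.378087i
d^3_{2,0}: k∈[0..1] ⇒ +0.535098 -0.079027 = +0.456071;  D = -0.045902-0.453755i
d^3_{3,0}: single k=0 term ⇒ -0.167903;  D = -0.135257-0.099484i
Y_3^{m'}(θ=1.4171,φ=4.0696) and Σ D·Y over m':
  (+0.1353-0.0995i)·(+0.3772+0.1409i)  (-0.0459+0.4538i)·(-0.0430-0.1466i)  (-0.3418-0.3781i)·(+0.1690-0.2257i)  (-0.0900+0.0000i)·(-0.1647+0.0000i)  (+0.3418-0.3781i)·(-0.1690-0.2257i)  (-0.0459-0.4538i)·(-0.0430+0.1466i)  (-0.1353-0.0995i)·(-0.3772+0.1409i)
Y_3^0(R⁻¹ n̂) = -0.004270+0.000000i

Re=-0.0043 Im=0.0000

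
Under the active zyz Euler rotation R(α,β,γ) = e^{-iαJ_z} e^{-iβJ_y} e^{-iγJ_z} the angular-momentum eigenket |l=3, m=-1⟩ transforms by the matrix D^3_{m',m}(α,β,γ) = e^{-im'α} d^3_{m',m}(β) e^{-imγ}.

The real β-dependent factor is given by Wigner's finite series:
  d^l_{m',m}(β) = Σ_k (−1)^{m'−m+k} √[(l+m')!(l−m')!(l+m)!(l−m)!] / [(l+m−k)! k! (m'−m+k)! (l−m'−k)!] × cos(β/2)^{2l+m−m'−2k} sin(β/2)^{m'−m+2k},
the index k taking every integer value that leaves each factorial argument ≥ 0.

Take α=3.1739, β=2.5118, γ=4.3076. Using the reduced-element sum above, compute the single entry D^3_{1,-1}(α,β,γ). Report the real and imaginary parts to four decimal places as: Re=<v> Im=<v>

Re=0.0684 Im=0.1464

Split into d^3_{1,-1}(β=2.5118) × two z-phases.
c=cos(2.5118/2)=0.309718, s=sin(2.5118/2)=0.950828; N=√[24·2·2·24]=48.000000
k∈{0,1,2} keeps every argument non-negative
  k=0: (−1)^2·48.0000/(8)·0.3097^4·0.9508^2 = +0.049914
  k=1: (−1)^3·48.0000/(6)·0.3097^2·0.9508^4 = -0.627237
  k=2: (−1)^4·48.0000/(48)·0.3097^0·0.9508^6 = +0.738947
d^3_{1,-1}(2.5118) = +0.049914 -0.627237 +0.738947 = +0.161624
Phases: e^{-i·(1)·3.1739}=-0.999478+0.032302i, e^{-i·(-1)·4.3076}=-0.393825-0.919186i ⇒ D=+0.068417+0.146429i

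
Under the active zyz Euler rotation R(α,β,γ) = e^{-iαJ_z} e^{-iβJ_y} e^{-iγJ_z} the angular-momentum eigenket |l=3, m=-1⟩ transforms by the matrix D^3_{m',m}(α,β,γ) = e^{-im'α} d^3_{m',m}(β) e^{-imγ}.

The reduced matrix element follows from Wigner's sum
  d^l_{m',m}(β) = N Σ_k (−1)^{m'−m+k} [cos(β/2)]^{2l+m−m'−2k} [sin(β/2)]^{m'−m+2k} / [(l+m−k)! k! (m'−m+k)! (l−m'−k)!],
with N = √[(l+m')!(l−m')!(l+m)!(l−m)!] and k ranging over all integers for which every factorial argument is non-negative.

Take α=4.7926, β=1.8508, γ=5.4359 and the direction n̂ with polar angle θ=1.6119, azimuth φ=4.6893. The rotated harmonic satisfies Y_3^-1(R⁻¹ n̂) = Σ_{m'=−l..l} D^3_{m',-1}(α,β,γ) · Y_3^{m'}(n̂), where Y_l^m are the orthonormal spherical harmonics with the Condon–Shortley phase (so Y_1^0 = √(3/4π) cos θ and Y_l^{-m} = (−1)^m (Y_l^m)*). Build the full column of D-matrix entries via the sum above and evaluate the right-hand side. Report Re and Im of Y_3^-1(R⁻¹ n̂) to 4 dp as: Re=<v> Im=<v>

Re=-0.0931 Im=0.2900

Need the full column D^3_{m',-1} for m'=−3..3 at α=4.7926, β=1.8508, γ=5.4359.
cos(β/2)=0.601515, sin(β/2)=0.798861
d^3_{-3,-1}: single k=2 term ⇒ +0.323575;  D = +0.184477+0.265836i
d^3_{-2,-1}: k∈[1..2] ⇒ +0.198932 -0.701752 = -0.502821;  D = +0.388801-0.318846i
d^3_{-1,-1}: k∈[0..2] ⇒ +0.047367 -0.668373 +0.884159 = +0.263153;  D = -0.182636-0.189455i
d^3_{0,-1}: k∈[0..2] ⇒ -0.217919 +1.153097 -0.677945 = +0.257233;  D = +0.170294-0.192793i
d^3_{1,-1}: k∈[0..2] ⇒ +0.501280 -1.178878 +0.259913 = -0.417685;  D = -0.334198-0.250544i
d^3_{2,-1}: k∈[0..1] ⇒ -0.701752 +0.618876 = -0.082876;  D = +0.044239-0.070081i
d^3_{3,-1}: single k=0 term ⇒ +0.570722;  D = -0.505467-0.265003i
Y_3^{m'}(θ=1.6119,φ=4.6893) and Σ D·Y over m':
  (+0.1845+0.2658i)·(+0.0288-0.4152i)  (+0.3888-0.3188i)·(+0.0419+0.0019i)  (-0.1826-0.1895i)·(+0.0074-0.3201i)  (+0.1703-0.1928i)·(+0.0459+0.0000i)  (-0.3342-0.2505i)·(-0.0074-0.3201i)  (+0.0442-0.0701i)·(+0.0419-0.0019i)  (-0.5055-0.2650i)·(-0.0288-0.4152i)
Y_3^-1(R⁻¹ n̂) = -0.093073+0.289978i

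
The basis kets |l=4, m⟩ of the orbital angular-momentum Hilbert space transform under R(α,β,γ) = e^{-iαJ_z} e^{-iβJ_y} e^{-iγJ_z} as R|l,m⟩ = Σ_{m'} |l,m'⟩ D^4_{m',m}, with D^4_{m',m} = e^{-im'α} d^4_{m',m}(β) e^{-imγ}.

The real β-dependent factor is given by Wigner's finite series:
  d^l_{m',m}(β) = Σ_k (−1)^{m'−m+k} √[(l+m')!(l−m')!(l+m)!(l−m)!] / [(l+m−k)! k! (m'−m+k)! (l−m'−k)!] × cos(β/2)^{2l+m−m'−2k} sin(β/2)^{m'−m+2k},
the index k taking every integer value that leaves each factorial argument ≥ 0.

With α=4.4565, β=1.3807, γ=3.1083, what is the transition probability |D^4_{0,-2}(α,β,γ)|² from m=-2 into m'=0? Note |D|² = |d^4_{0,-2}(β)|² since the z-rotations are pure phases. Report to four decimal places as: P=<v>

D^4_{0,-2}(4.4565,1.3807,3.1083) = e^{-i·0·4.4565}·d^4_{0,-2}(1.3807)·e^{-i·-2·3.1083}. Compute d first:
Half-angle: c=0.771023, s=0.636807. N=√(24·24·2·720)=910.735966
Admissible k: 0..2 (factorial args all ≥0)
  k=0: (−1)^2·910.7360/(96)·0.7710^6·0.6368^2 = +0.808242
  k=1: (−1)^3·910.7360/(36)·0.7710^4·0.6368^4 = -1.470250
  k=2: (−1)^4·910.7360/(96)·0.7710^2·0.6368^6 = +0.376100
d^4_{0,-2}(1.3807) = +0.808242 -1.470250 +0.376100 = -0.285908
|D^4_{0,-2}|² = |d^4_{0,-2}(β)|² = (-0.285908)² = 0.081743 (the z-rotation phases have unit modulus)

P=0.0817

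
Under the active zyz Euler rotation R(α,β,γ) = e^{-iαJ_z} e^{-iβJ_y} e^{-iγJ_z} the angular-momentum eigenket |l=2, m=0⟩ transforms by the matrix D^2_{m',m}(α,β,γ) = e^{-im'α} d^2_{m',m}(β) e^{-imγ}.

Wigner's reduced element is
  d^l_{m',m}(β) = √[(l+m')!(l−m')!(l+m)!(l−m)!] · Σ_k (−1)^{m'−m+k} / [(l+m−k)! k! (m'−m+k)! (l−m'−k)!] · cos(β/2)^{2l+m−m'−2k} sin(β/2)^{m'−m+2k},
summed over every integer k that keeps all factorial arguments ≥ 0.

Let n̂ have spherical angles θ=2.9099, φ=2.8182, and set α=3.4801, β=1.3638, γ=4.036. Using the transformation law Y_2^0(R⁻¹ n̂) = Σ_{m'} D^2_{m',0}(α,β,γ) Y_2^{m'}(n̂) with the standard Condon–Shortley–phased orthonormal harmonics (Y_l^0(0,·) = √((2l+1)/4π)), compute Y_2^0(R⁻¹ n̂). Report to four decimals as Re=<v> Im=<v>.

Re=-0.3149 Im=0.0000

Need the full column D^2_{m',0} for m'=−2..2 at α=3.4801, β=1.3638, γ=4.036.
cos(β/2)=0.776377, sin(β/2)=0.630269
d^2_{-2,0}: single k=2 term ⇒ +0.586506;  D = +0.457150+0.367428i
d^2_{-1,0}: k∈[1..2] ⇒ +0.722469 -0.476131 = +0.246338;  D = -0.232358-0.081804i
d^2_{0,0}: k∈[0..2] ⇒ +0.363320 -0.957761 +0.157799 = -0.436642;  D = -0.436642+0.000000i
d^2_{1,0}: k∈[0..1] ⇒ -0.722469 +0.476131 = -0.246338;  D = +0.232358-0.081804i
d^2_{2,0}: single k=0 term ⇒ +0.586506;  D = +0.457150-0.367428i
Y_2^{m'}(θ=2.9099,φ=2.8182) and Σ D·Y over m':
  (+0.4572+0.3674i)·(+0.0163+0.0123i)  (-0.2324-0.0818i)·(+0.1637+0.0549i)  (-0.4366+0.0000i)·(+0.5809+0.0000i)  (+0.2324-0.0818i)·(-0.1637+0.0549i)  (+0.4572-0.3674i)·(+0.0163-0.0123i)
Y_2^0(R⁻¹ n̂) = -0.314901+0.000000i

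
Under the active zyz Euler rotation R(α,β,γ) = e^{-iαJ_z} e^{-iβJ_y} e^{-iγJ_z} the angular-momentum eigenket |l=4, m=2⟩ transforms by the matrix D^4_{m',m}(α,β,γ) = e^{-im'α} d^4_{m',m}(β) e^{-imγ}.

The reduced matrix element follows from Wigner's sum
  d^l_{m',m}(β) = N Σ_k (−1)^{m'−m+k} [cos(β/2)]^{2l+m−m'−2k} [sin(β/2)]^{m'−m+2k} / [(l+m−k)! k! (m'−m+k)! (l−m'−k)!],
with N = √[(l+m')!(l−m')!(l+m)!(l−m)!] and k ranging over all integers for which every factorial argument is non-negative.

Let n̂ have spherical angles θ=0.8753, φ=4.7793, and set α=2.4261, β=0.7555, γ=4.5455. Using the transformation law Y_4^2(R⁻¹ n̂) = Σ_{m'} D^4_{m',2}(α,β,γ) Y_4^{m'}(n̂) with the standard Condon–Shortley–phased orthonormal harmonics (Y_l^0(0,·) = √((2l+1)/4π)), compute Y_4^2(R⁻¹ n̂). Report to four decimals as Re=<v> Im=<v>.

Need the full column D^4_{m',2} for m'=−4..4 at α=2.4261, β=0.7555, γ=4.5455.
cos(β/2)=0.929497, sin(β/2)=0.368830
d^4_{-4,2}: single k=6 term ⇒ +0.011509;  D = +0.009411+0.006625i
d^4_{-3,2}: k∈[5..6] ⇒ +0.061526 -0.003229 = +0.058297;  D = -0.013965-0.056600i
d^4_{-2,2}: k∈[4..6] ⇒ +0.207199 -0.026100 +0.000342 = +0.181442;  D = -0.082753+0.161472i
d^4_{-1,2}: k∈[3..5] ⇒ +0.492304 -0.116274 +0.003662 = +0.379692;  D = +0.352365-0.141440i
d^4_{0,2}: k∈[2..4] ⇒ +0.832264 -0.349451 +0.020634 = +0.503447;  D = -0.475662-0.164937i
d^4_{1,2}: k∈[1..3] ⇒ +0.937990 -0.738456 +0.077516 = +0.277049;  D = +0.138027+0.240218i
d^4_{2,2}: k∈[0..2] ⇒ +0.557164 -1.052741 +0.207199 = -0.288377;  D = -0.055586+0.282969i
d^4_{3,2}: k∈[0..1] ⇒ -0.827229 +0.390754 = -0.436475;  D = +0.344454-0.268071i
d^4_{4,2}: single k=0 term ⇒ +0.464215;  D = +0.463534+0.025128i
Y_4^{m'}(θ=0.8753,φ=4.7793) and Σ D·Y over m':
  (+0.0094+0.0066i)·(+0.1483-0.0407i)  (-0.0140-0.0566i)·(-0.0724-0.3556i)  (-0.0828+0.1615i)·(-0.3662+0.0493i)  (+0.3524-0.1414i)·(-0.0020-0.0292i)  (-0.4757-0.1649i)·(-0.3615+0.0000i)  (+0.1380+0.2402i)·(+0.0020-0.0292i)  (-0.0556+0.2830i)·(-0.3662-0.0493i)  (+0.3445-0.2681i)·(+0.0724-0.3556i)  (+0.4635+0.0251i)·(+0.1483+0.0407i)
Y_4^2(R⁻¹ n̂) = +0.210909-0.227736i

Re=0.2109 Im=-0.2277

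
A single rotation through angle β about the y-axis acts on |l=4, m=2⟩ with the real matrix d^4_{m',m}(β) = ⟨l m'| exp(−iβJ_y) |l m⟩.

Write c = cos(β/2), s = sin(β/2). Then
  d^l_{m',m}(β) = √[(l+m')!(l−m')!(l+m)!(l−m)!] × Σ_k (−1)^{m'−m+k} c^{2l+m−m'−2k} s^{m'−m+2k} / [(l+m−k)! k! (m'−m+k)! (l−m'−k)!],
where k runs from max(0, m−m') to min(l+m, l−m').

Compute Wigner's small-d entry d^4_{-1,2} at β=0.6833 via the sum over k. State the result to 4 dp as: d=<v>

d=0.3219

d^4_{-1,2}(β=0.6833) via Wigner's sum:
Half-angle: c=0.942203, s=0.335042. N=√(6·120·720·2)=1018.233765
Admissible k: 3..5 (factorial args all ≥0)
  k=3: (−1)^0·1018.2338/(72)·0.9422^5·0.3350^3 = +0.394945
  k=4: (−1)^1·1018.2338/(48)·0.9422^3·0.3350^5 = -0.074910
  k=5: (−1)^2·1018.2338/(240)·0.9422^1·0.3350^7 = +0.001894
d^4_{-1,2}(0.6833) = +0.394945 -0.074910 +0.001894 = +0.321929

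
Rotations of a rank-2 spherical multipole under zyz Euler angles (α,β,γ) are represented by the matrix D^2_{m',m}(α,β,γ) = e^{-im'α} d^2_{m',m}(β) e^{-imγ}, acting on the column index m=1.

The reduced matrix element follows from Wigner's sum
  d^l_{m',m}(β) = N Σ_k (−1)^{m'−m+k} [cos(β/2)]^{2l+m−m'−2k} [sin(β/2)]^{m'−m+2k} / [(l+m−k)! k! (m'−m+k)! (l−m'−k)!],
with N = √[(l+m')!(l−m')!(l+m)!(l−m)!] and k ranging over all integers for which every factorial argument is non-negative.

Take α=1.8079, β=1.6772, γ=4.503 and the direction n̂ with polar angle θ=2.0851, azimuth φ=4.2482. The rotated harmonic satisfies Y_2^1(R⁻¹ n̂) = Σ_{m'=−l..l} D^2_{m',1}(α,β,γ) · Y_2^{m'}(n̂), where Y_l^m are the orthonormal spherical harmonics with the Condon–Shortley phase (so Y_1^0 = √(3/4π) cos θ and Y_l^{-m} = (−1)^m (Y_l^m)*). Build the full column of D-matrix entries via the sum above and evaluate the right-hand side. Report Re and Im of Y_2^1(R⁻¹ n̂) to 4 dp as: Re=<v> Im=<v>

Re=-0.3133 Im=0.2027

Need the full column D^2_{m',1} for m'=−2..2 at α=1.8079, β=1.6772, γ=4.503.
cos(β/2)=0.668505, sin(β/2)=0.743708
d^2_{-2,1}: single k=3 term ⇒ +0.549973;  D = +0.347355-0.426398i
d^2_{-1,1}: k∈[2..3] ⇒ +0.741541 -0.305921 = +0.435619;  D = -0.392914-0.188103i
d^2_{0,1}: k∈[1..2] ⇒ +0.544241 -0.673577 = -0.129336;  D = +0.026884-0.126511i
d^2_{1,1}: k∈[0..1] ⇒ +0.199718 -0.741541 = -0.541822;  D = -0.541614+0.015015i
d^2_{2,1}: single k=0 term ⇒ -0.444371;  D = +0.116307+0.428880i
Y_2^{m'}(θ=2.0851,φ=4.2482) and Σ D·Y over m':
  (+0.3474-0.4264i)·(-0.1754-0.2344i)  (-0.3929-0.1881i)·(+0.1481-0.2959i)  (+0.0269-0.1265i)·(-0.0864+0.0000i)  (-0.5416+0.0150i)·(-0.1481-0.2959i)  (+0.1163+0.4289i)·(-0.1754+0.2344i)
Y_2^1(R⁻¹ n̂) = -0.313346+0.202739i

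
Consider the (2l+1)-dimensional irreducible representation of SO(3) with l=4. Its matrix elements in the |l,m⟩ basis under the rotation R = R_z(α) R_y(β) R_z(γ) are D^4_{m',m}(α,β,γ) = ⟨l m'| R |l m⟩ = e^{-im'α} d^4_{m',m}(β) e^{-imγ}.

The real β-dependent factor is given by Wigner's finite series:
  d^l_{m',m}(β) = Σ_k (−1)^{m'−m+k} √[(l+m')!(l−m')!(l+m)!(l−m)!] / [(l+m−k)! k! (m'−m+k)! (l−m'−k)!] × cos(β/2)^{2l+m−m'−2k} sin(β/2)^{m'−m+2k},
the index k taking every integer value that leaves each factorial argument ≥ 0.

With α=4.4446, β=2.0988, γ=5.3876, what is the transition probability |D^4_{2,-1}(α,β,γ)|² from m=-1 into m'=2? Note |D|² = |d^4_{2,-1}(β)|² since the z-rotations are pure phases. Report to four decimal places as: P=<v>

P=0.0499

Split into d^4_{2,-1}(β=2.0988) × two z-phases.
With c≡cos(β/2)=0.498091 and s≡sin(β/2)=0.867125, N=[720·2·6·120]^{1/2}=1018.233765
The bounds max(0,m−m')=0 and min(l+m,l−m')=2 give 3 terms
  k=0: (−1)^3·1018.2338/(72)·0.4981^5·0.8671^3 = -0.282686
  k=1: (−1)^4·1018.2338/(48)·0.4981^3·0.8671^5 = +1.285111
  k=2: (−1)^5·1018.2338/(240)·0.4981^1·0.8671^7 = -0.778961
d^4_{2,-1}(2.0988) = -0.282686 +1.285111 -0.778961 = +0.223464
|D^4_{2,-1}|² = |d^4_{2,-1}(β)|² = (+0.223464)² = 0.049936 (the z-rotation phases have unit modulus)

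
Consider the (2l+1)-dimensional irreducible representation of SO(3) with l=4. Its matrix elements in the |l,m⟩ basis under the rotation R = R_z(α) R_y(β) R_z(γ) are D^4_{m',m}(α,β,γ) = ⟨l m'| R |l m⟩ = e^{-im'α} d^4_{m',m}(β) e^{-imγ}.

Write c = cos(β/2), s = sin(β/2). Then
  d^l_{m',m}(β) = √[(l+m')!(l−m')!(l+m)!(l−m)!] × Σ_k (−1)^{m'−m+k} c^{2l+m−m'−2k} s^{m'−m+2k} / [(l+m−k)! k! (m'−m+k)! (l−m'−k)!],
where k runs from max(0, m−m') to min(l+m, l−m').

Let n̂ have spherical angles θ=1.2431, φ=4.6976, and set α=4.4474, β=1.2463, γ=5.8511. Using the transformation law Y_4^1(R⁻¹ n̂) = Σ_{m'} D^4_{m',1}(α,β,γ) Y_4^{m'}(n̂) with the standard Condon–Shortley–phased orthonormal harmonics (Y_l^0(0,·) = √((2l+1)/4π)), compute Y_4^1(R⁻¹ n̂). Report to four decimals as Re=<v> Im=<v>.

Re=0.1822 Im=-0.3450

Need the full column D^4_{m',1} for m'=−4..4 at α=4.4474, β=1.2463, γ=5.8511.
cos(β/2)=0.812044, sin(β/2)=0.583596
d^4_{-4,1}: single k=5 term ⇒ +0.271265;  D = +0.219530-0.159348i
d^4_{-3,1}: k∈[4..5] ⇒ +0.667247 -0.206778 = +0.460470;  D = +0.163453+0.430483i
d^4_{-2,1}: k∈[3..5] ⇒ +0.992545 -0.768965 +0.079433 = +0.303013;  D = -0.301562+0.029615i
d^4_{-1,1}: k∈[2..5] ⇒ +0.976568 -1.513175 +0.390773 -0.013455 = -0.159289;  D = -0.026493+0.157071i
d^4_{0,1}: k∈[1..4] ⇒ +0.607694 -1.883221 +0.972673 -0.083730 = -0.386585;  D = -0.351056-0.161888i
d^4_{1,1}: k∈[0..3] ⇒ +0.189076 -1.464852 +1.513175 -0.260515 = -0.023116;  D = +0.014840-0.017724i
d^4_{2,1}: k∈[0..2] ⇒ -0.576509 +1.488817 -0.512643 = +0.399665;  D = -0.228540-0.327874i
d^4_{3,1}: k∈[0..1] ⇒ +0.775127 -0.667247 = +0.107880;  D = +0.101569-0.036357i
d^4_{4,1}: single k=0 term ⇒ -0.525205;  D = -0.041320-0.523577i
Y_4^{m'}(θ=1.2431,φ=4.6976) and Σ D·Y over m':
  (+0.2195-0.1593i)·(+0.3550+0.0210i)  (+0.1635+0.4305i)·(+0.0152-0.3416i)  (-0.3016+0.0296i)·(+0.0824+0.0024i)  (-0.0265+0.1571i)·(+0.0048-0.3279i)  (-0.3511-0.1619i)·(+0.0283+0.0000i)  (+0.0148-0.0177i)·(-0.0048-0.3279i)  (-0.2285-0.3279i)·(+0.0824-0.0024i)  (+0.1016-0.0364i)·(-0.0152-0.3416i)  (-0.0413-0.5236i)·(+0.3550-0.0210i)
Y_4^1(R⁻¹ n̂) = +0.182176-0.345045i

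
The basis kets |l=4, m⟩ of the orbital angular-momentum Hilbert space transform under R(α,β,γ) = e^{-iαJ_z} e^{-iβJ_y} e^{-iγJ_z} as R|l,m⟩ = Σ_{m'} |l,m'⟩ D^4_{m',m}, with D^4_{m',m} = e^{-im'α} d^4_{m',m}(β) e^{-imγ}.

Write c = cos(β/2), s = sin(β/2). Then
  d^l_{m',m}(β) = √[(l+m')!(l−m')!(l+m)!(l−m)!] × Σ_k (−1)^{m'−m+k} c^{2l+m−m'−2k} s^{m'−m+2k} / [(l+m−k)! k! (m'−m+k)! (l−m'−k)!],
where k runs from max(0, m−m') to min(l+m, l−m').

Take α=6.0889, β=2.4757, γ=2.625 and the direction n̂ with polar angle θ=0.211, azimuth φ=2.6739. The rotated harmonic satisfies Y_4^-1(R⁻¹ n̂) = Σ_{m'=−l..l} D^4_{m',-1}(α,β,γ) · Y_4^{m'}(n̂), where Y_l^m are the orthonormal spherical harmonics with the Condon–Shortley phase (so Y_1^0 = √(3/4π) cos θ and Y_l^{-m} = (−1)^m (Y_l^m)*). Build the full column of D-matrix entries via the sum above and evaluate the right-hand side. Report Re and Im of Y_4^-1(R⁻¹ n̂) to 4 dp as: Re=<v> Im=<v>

Need the full column D^4_{m',-1} for m'=−4..4 at α=6.0889, β=2.4757, γ=2.625.
cos(β/2)=0.326829, sin(β/2)=0.945084
d^4_{-4,-1}: single k=3 term ⇒ +0.023556;  D = -0.006443+0.022658i
d^4_{-3,-1}: k∈[2..3] ⇒ +0.008640 -0.120415 = -0.111775;  D = +0.050756-0.099587i
d^4_{-2,-1}: k∈[1..3] ⇒ +0.001597 -0.066776 +0.372244 = +0.307065;  D = -0.189630+0.241515i
d^4_{-1,-1}: k∈[0..3] ⇒ +0.000130 -0.016329 +0.273076 -0.761136 = -0.504258;  D = +0.382121-0.329028i
d^4_{0,-1}: k∈[0..3] ⇒ -0.001684 +0.084466 -0.706283 +0.984298 = +0.360797;  D = -0.313716+0.178205i
d^4_{1,-1}: k∈[0..3] ⇒ +0.010886 -0.273076 +1.141704 -0.636446 = +0.243067;  D = -0.230551+0.076993i
d^4_{2,-1}: k∈[0..2] ⇒ -0.044517 +0.558366 -0.933788 = -0.419939;  D = +0.416502-0.053615i
d^4_{3,-1}: k∈[0..1] ⇒ +0.120415 -0.604133 = -0.483717;  D = +0.482656+0.032029i
d^4_{4,-1}: single k=0 term ⇒ -0.196973;  D = +0.190325+0.050742i
Y_4^{m'}(θ=0.211,φ=2.6739) and Σ D·Y over m':
  (-0.0064+0.0227i)·(-0.0003+0.0008i)  (+0.0508-0.0996i)·(-0.0019-0.0111i)  (-0.1896+0.2415i)·(+0.0496+0.0672i)  (+0.3821-0.3290i)·(-0.3194-0.1613i)  (-0.3137+0.1782i)·(+0.6678+0.0000i)  (-0.2306+0.0770i)·(+0.3194-0.1613i)  (+0.4165-0.0536i)·(+0.0496-0.0672i)  (+0.4827+0.0320i)·(+0.0019-0.0111i)  (+0.1903+0.0507i)·(-0.0003-0.0008i)
Y_4^-1(R⁻¹ n̂) = -0.454377+0.186947i

Re=-0.4544 Im=0.1869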